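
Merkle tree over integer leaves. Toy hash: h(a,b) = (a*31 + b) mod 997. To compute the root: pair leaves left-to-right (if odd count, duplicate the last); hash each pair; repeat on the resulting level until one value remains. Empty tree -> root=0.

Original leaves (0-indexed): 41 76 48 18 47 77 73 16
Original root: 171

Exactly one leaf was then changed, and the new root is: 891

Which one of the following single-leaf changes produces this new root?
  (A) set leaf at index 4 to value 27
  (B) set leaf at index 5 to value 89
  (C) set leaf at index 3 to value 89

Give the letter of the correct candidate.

Original leaves: [41, 76, 48, 18, 47, 77, 73, 16]
Target new root: 891
Try each candidate change and compute the resulting root:
Candidate A: set leaf[4] = 27 -> leaves = [41, 76, 48, 18, 27, 77, 73, 16]
  L0: [41, 76, 48, 18, 27, 77, 73, 16]
  L1: h(41,76)=(41*31+76)%997=350 h(48,18)=(48*31+18)%997=509 h(27,77)=(27*31+77)%997=914 h(73,16)=(73*31+16)%997=285 -> [350, 509, 914, 285]
  L2: h(350,509)=(350*31+509)%997=392 h(914,285)=(914*31+285)%997=703 -> [392, 703]
  L3: h(392,703)=(392*31+703)%997=891 -> [891]
  root = 891 == target 891  ** MATCH **
Candidate B: set leaf[5] = 89 -> leaves = [41, 76, 48, 18, 47, 89, 73, 16]
  L0: [41, 76, 48, 18, 47, 89, 73, 16]
  L1: h(41,76)=(41*31+76)%997=350 h(48,18)=(48*31+18)%997=509 h(47,89)=(47*31+89)%997=549 h(73,16)=(73*31+16)%997=285 -> [350, 509, 549, 285]
  L2: h(350,509)=(350*31+509)%997=392 h(549,285)=(549*31+285)%997=355 -> [392, 355]
  L3: h(392,355)=(392*31+355)%997=543 -> [543]
  root = 543 != target 891
Candidate C: set leaf[3] = 89 -> leaves = [41, 76, 48, 89, 47, 77, 73, 16]
  L0: [41, 76, 48, 89, 47, 77, 73, 16]
  L1: h(41,76)=(41*31+76)%997=350 h(48,89)=(48*31+89)%997=580 h(47,77)=(47*31+77)%997=537 h(73,16)=(73*31+16)%997=285 -> [350, 580, 537, 285]
  L2: h(350,580)=(350*31+580)%997=463 h(537,285)=(537*31+285)%997=980 -> [463, 980]
  L3: h(463,980)=(463*31+980)%997=378 -> [378]
  root = 378 != target 891
Candidate A produces the target root.

Answer: A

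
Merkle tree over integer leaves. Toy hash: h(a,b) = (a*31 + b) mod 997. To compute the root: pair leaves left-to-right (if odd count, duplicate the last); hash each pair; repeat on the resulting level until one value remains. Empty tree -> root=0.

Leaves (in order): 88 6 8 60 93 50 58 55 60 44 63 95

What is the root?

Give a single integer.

Answer: 447

Derivation:
L0: [88, 6, 8, 60, 93, 50, 58, 55, 60, 44, 63, 95]
L1: h(88,6)=(88*31+6)%997=740 h(8,60)=(8*31+60)%997=308 h(93,50)=(93*31+50)%997=939 h(58,55)=(58*31+55)%997=856 h(60,44)=(60*31+44)%997=907 h(63,95)=(63*31+95)%997=54 -> [740, 308, 939, 856, 907, 54]
L2: h(740,308)=(740*31+308)%997=317 h(939,856)=(939*31+856)%997=55 h(907,54)=(907*31+54)%997=255 -> [317, 55, 255]
L3: h(317,55)=(317*31+55)%997=909 h(255,255)=(255*31+255)%997=184 -> [909, 184]
L4: h(909,184)=(909*31+184)%997=447 -> [447]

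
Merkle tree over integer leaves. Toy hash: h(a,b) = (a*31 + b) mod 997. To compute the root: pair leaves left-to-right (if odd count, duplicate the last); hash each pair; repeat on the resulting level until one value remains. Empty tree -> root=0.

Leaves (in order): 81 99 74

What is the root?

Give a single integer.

Answer: 527

Derivation:
L0: [81, 99, 74]
L1: h(81,99)=(81*31+99)%997=616 h(74,74)=(74*31+74)%997=374 -> [616, 374]
L2: h(616,374)=(616*31+374)%997=527 -> [527]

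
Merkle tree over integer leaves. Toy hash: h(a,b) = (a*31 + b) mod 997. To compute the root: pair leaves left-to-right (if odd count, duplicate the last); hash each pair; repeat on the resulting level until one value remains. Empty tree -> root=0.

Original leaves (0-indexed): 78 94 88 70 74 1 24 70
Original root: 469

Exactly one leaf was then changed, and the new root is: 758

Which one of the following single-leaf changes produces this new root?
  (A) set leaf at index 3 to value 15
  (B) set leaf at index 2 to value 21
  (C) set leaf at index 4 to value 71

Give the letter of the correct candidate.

Original leaves: [78, 94, 88, 70, 74, 1, 24, 70]
Target new root: 758
Try each candidate change and compute the resulting root:
Candidate A: set leaf[3] = 15 -> leaves = [78, 94, 88, 15, 74, 1, 24, 70]
  L0: [78, 94, 88, 15, 74, 1, 24, 70]
  L1: h(78,94)=(78*31+94)%997=518 h(88,15)=(88*31+15)%997=749 h(74,1)=(74*31+1)%997=301 h(24,70)=(24*31+70)%997=814 -> [518, 749, 301, 814]
  L2: h(518,749)=(518*31+749)%997=855 h(301,814)=(301*31+814)%997=175 -> [855, 175]
  L3: h(855,175)=(855*31+175)%997=758 -> [758]
  root = 758 == target 758  ** MATCH **
Candidate B: set leaf[2] = 21 -> leaves = [78, 94, 21, 70, 74, 1, 24, 70]
  L0: [78, 94, 21, 70, 74, 1, 24, 70]
  L1: h(78,94)=(78*31+94)%997=518 h(21,70)=(21*31+70)%997=721 h(74,1)=(74*31+1)%997=301 h(24,70)=(24*31+70)%997=814 -> [518, 721, 301, 814]
  L2: h(518,721)=(518*31+721)%997=827 h(301,814)=(301*31+814)%997=175 -> [827, 175]
  L3: h(827,175)=(827*31+175)%997=887 -> [887]
  root = 887 != target 758
Candidate C: set leaf[4] = 71 -> leaves = [78, 94, 88, 70, 71, 1, 24, 70]
  L0: [78, 94, 88, 70, 71, 1, 24, 70]
  L1: h(78,94)=(78*31+94)%997=518 h(88,70)=(88*31+70)%997=804 h(71,1)=(71*31+1)%997=208 h(24,70)=(24*31+70)%997=814 -> [518, 804, 208, 814]
  L2: h(518,804)=(518*31+804)%997=910 h(208,814)=(208*31+814)%997=283 -> [910, 283]
  L3: h(910,283)=(910*31+283)%997=577 -> [577]
  root = 577 != target 758
Candidate A produces the target root.

Answer: A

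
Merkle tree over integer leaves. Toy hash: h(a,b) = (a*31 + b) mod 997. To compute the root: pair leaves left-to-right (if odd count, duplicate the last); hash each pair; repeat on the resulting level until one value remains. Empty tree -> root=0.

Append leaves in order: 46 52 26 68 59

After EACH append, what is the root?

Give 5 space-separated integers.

Answer: 46 481 788 830 404

Derivation:
After append 46 (leaves=[46]):
  L0: [46]
  root=46
After append 52 (leaves=[46, 52]):
  L0: [46, 52]
  L1: h(46,52)=(46*31+52)%997=481 -> [481]
  root=481
After append 26 (leaves=[46, 52, 26]):
  L0: [46, 52, 26]
  L1: h(46,52)=(46*31+52)%997=481 h(26,26)=(26*31+26)%997=832 -> [481, 832]
  L2: h(481,832)=(481*31+832)%997=788 -> [788]
  root=788
After append 68 (leaves=[46, 52, 26, 68]):
  L0: [46, 52, 26, 68]
  L1: h(46,52)=(46*31+52)%997=481 h(26,68)=(26*31+68)%997=874 -> [481, 874]
  L2: h(481,874)=(481*31+874)%997=830 -> [830]
  root=830
After append 59 (leaves=[46, 52, 26, 68, 59]):
  L0: [46, 52, 26, 68, 59]
  L1: h(46,52)=(46*31+52)%997=481 h(26,68)=(26*31+68)%997=874 h(59,59)=(59*31+59)%997=891 -> [481, 874, 891]
  L2: h(481,874)=(481*31+874)%997=830 h(891,891)=(891*31+891)%997=596 -> [830, 596]
  L3: h(830,596)=(830*31+596)%997=404 -> [404]
  root=404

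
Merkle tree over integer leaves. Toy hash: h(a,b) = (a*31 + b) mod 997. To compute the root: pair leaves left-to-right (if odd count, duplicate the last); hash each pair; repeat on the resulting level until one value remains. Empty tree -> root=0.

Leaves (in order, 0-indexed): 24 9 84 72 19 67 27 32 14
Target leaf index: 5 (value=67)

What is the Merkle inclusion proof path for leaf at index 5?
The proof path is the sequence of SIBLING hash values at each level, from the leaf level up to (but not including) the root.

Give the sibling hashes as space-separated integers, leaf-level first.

Answer: 19 869 97 132

Derivation:
L0 (leaves): [24, 9, 84, 72, 19, 67, 27, 32, 14], target index=5
L1: h(24,9)=(24*31+9)%997=753 [pair 0] h(84,72)=(84*31+72)%997=682 [pair 1] h(19,67)=(19*31+67)%997=656 [pair 2] h(27,32)=(27*31+32)%997=869 [pair 3] h(14,14)=(14*31+14)%997=448 [pair 4] -> [753, 682, 656, 869, 448]
  Sibling for proof at L0: 19
L2: h(753,682)=(753*31+682)%997=97 [pair 0] h(656,869)=(656*31+869)%997=268 [pair 1] h(448,448)=(448*31+448)%997=378 [pair 2] -> [97, 268, 378]
  Sibling for proof at L1: 869
L3: h(97,268)=(97*31+268)%997=284 [pair 0] h(378,378)=(378*31+378)%997=132 [pair 1] -> [284, 132]
  Sibling for proof at L2: 97
L4: h(284,132)=(284*31+132)%997=960 [pair 0] -> [960]
  Sibling for proof at L3: 132
Root: 960
Proof path (sibling hashes from leaf to root): [19, 869, 97, 132]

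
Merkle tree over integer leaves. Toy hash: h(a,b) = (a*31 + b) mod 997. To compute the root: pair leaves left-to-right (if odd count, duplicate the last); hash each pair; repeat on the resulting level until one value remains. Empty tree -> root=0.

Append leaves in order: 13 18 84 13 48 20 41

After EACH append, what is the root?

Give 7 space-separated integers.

After append 13 (leaves=[13]):
  L0: [13]
  root=13
After append 18 (leaves=[13, 18]):
  L0: [13, 18]
  L1: h(13,18)=(13*31+18)%997=421 -> [421]
  root=421
After append 84 (leaves=[13, 18, 84]):
  L0: [13, 18, 84]
  L1: h(13,18)=(13*31+18)%997=421 h(84,84)=(84*31+84)%997=694 -> [421, 694]
  L2: h(421,694)=(421*31+694)%997=784 -> [784]
  root=784
After append 13 (leaves=[13, 18, 84, 13]):
  L0: [13, 18, 84, 13]
  L1: h(13,18)=(13*31+18)%997=421 h(84,13)=(84*31+13)%997=623 -> [421, 623]
  L2: h(421,623)=(421*31+623)%997=713 -> [713]
  root=713
After append 48 (leaves=[13, 18, 84, 13, 48]):
  L0: [13, 18, 84, 13, 48]
  L1: h(13,18)=(13*31+18)%997=421 h(84,13)=(84*31+13)%997=623 h(48,48)=(48*31+48)%997=539 -> [421, 623, 539]
  L2: h(421,623)=(421*31+623)%997=713 h(539,539)=(539*31+539)%997=299 -> [713, 299]
  L3: h(713,299)=(713*31+299)%997=468 -> [468]
  root=468
After append 20 (leaves=[13, 18, 84, 13, 48, 20]):
  L0: [13, 18, 84, 13, 48, 20]
  L1: h(13,18)=(13*31+18)%997=421 h(84,13)=(84*31+13)%997=623 h(48,20)=(48*31+20)%997=511 -> [421, 623, 511]
  L2: h(421,623)=(421*31+623)%997=713 h(511,511)=(511*31+511)%997=400 -> [713, 400]
  L3: h(713,400)=(713*31+400)%997=569 -> [569]
  root=569
After append 41 (leaves=[13, 18, 84, 13, 48, 20, 41]):
  L0: [13, 18, 84, 13, 48, 20, 41]
  L1: h(13,18)=(13*31+18)%997=421 h(84,13)=(84*31+13)%997=623 h(48,20)=(48*31+20)%997=511 h(41,41)=(41*31+41)%997=315 -> [421, 623, 511, 315]
  L2: h(421,623)=(421*31+623)%997=713 h(511,315)=(511*31+315)%997=204 -> [713, 204]
  L3: h(713,204)=(713*31+204)%997=373 -> [373]
  root=373

Answer: 13 421 784 713 468 569 373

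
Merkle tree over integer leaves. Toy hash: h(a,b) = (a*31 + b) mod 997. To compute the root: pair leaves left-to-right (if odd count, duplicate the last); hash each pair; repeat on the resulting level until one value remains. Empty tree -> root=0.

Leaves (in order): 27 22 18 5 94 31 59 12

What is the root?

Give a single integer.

L0: [27, 22, 18, 5, 94, 31, 59, 12]
L1: h(27,22)=(27*31+22)%997=859 h(18,5)=(18*31+5)%997=563 h(94,31)=(94*31+31)%997=951 h(59,12)=(59*31+12)%997=844 -> [859, 563, 951, 844]
L2: h(859,563)=(859*31+563)%997=273 h(951,844)=(951*31+844)%997=415 -> [273, 415]
L3: h(273,415)=(273*31+415)%997=902 -> [902]

Answer: 902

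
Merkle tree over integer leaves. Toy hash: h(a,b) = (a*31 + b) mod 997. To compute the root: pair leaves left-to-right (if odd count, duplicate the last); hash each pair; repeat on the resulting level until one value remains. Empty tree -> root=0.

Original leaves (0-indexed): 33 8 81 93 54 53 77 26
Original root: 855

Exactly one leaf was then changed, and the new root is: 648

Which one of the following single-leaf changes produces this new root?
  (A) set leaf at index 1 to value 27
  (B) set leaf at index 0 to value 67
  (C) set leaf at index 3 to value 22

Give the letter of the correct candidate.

Answer: C

Derivation:
Original leaves: [33, 8, 81, 93, 54, 53, 77, 26]
Target new root: 648
Try each candidate change and compute the resulting root:
Candidate A: set leaf[1] = 27 -> leaves = [33, 27, 81, 93, 54, 53, 77, 26]
  L0: [33, 27, 81, 93, 54, 53, 77, 26]
  L1: h(33,27)=(33*31+27)%997=53 h(81,93)=(81*31+93)%997=610 h(54,53)=(54*31+53)%997=730 h(77,26)=(77*31+26)%997=419 -> [53, 610, 730, 419]
  L2: h(53,610)=(53*31+610)%997=259 h(730,419)=(730*31+419)%997=118 -> [259, 118]
  L3: h(259,118)=(259*31+118)%997=171 -> [171]
  root = 171 != target 648
Candidate B: set leaf[0] = 67 -> leaves = [67, 8, 81, 93, 54, 53, 77, 26]
  L0: [67, 8, 81, 93, 54, 53, 77, 26]
  L1: h(67,8)=(67*31+8)%997=91 h(81,93)=(81*31+93)%997=610 h(54,53)=(54*31+53)%997=730 h(77,26)=(77*31+26)%997=419 -> [91, 610, 730, 419]
  L2: h(91,610)=(91*31+610)%997=440 h(730,419)=(730*31+419)%997=118 -> [440, 118]
  L3: h(440,118)=(440*31+118)%997=797 -> [797]
  root = 797 != target 648
Candidate C: set leaf[3] = 22 -> leaves = [33, 8, 81, 22, 54, 53, 77, 26]
  L0: [33, 8, 81, 22, 54, 53, 77, 26]
  L1: h(33,8)=(33*31+8)%997=34 h(81,22)=(81*31+22)%997=539 h(54,53)=(54*31+53)%997=730 h(77,26)=(77*31+26)%997=419 -> [34, 539, 730, 419]
  L2: h(34,539)=(34*31+539)%997=596 h(730,419)=(730*31+419)%997=118 -> [596, 118]
  L3: h(596,118)=(596*31+118)%997=648 -> [648]
  root = 648 == target 648  ** MATCH **
Candidate C produces the target root.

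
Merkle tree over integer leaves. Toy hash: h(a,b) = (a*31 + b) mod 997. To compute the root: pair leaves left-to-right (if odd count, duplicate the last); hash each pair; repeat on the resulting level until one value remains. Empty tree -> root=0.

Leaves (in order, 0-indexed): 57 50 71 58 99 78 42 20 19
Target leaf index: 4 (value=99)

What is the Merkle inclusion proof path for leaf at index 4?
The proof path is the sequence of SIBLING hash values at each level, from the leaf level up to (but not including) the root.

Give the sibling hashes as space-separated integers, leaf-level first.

L0 (leaves): [57, 50, 71, 58, 99, 78, 42, 20, 19], target index=4
L1: h(57,50)=(57*31+50)%997=820 [pair 0] h(71,58)=(71*31+58)%997=265 [pair 1] h(99,78)=(99*31+78)%997=156 [pair 2] h(42,20)=(42*31+20)%997=325 [pair 3] h(19,19)=(19*31+19)%997=608 [pair 4] -> [820, 265, 156, 325, 608]
  Sibling for proof at L0: 78
L2: h(820,265)=(820*31+265)%997=760 [pair 0] h(156,325)=(156*31+325)%997=176 [pair 1] h(608,608)=(608*31+608)%997=513 [pair 2] -> [760, 176, 513]
  Sibling for proof at L1: 325
L3: h(760,176)=(760*31+176)%997=805 [pair 0] h(513,513)=(513*31+513)%997=464 [pair 1] -> [805, 464]
  Sibling for proof at L2: 760
L4: h(805,464)=(805*31+464)%997=494 [pair 0] -> [494]
  Sibling for proof at L3: 464
Root: 494
Proof path (sibling hashes from leaf to root): [78, 325, 760, 464]

Answer: 78 325 760 464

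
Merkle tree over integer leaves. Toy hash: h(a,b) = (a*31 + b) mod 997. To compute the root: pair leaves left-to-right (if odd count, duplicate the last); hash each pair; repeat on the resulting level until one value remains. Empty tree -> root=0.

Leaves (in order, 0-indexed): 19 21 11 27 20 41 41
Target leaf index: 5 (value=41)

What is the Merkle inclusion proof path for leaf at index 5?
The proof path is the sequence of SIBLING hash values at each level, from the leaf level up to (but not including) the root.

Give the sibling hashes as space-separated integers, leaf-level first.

L0 (leaves): [19, 21, 11, 27, 20, 41, 41], target index=5
L1: h(19,21)=(19*31+21)%997=610 [pair 0] h(11,27)=(11*31+27)%997=368 [pair 1] h(20,41)=(20*31+41)%997=661 [pair 2] h(41,41)=(41*31+41)%997=315 [pair 3] -> [610, 368, 661, 315]
  Sibling for proof at L0: 20
L2: h(610,368)=(610*31+368)%997=335 [pair 0] h(661,315)=(661*31+315)%997=866 [pair 1] -> [335, 866]
  Sibling for proof at L1: 315
L3: h(335,866)=(335*31+866)%997=284 [pair 0] -> [284]
  Sibling for proof at L2: 335
Root: 284
Proof path (sibling hashes from leaf to root): [20, 315, 335]

Answer: 20 315 335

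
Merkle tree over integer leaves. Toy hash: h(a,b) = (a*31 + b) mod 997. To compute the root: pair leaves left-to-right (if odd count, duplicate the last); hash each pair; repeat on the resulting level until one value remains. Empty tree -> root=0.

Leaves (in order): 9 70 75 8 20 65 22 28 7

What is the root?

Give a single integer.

L0: [9, 70, 75, 8, 20, 65, 22, 28, 7]
L1: h(9,70)=(9*31+70)%997=349 h(75,8)=(75*31+8)%997=339 h(20,65)=(20*31+65)%997=685 h(22,28)=(22*31+28)%997=710 h(7,7)=(7*31+7)%997=224 -> [349, 339, 685, 710, 224]
L2: h(349,339)=(349*31+339)%997=191 h(685,710)=(685*31+710)%997=11 h(224,224)=(224*31+224)%997=189 -> [191, 11, 189]
L3: h(191,11)=(191*31+11)%997=947 h(189,189)=(189*31+189)%997=66 -> [947, 66]
L4: h(947,66)=(947*31+66)%997=510 -> [510]

Answer: 510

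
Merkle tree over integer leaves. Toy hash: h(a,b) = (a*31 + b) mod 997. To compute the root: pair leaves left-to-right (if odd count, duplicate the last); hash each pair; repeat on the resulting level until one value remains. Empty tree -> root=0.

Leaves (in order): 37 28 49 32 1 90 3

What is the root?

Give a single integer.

Answer: 655

Derivation:
L0: [37, 28, 49, 32, 1, 90, 3]
L1: h(37,28)=(37*31+28)%997=178 h(49,32)=(49*31+32)%997=554 h(1,90)=(1*31+90)%997=121 h(3,3)=(3*31+3)%997=96 -> [178, 554, 121, 96]
L2: h(178,554)=(178*31+554)%997=90 h(121,96)=(121*31+96)%997=856 -> [90, 856]
L3: h(90,856)=(90*31+856)%997=655 -> [655]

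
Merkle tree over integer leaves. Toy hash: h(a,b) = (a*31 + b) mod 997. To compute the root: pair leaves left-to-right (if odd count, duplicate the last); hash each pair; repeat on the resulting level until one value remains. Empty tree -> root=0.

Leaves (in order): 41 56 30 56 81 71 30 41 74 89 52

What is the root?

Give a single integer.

Answer: 425

Derivation:
L0: [41, 56, 30, 56, 81, 71, 30, 41, 74, 89, 52]
L1: h(41,56)=(41*31+56)%997=330 h(30,56)=(30*31+56)%997=986 h(81,71)=(81*31+71)%997=588 h(30,41)=(30*31+41)%997=971 h(74,89)=(74*31+89)%997=389 h(52,52)=(52*31+52)%997=667 -> [330, 986, 588, 971, 389, 667]
L2: h(330,986)=(330*31+986)%997=249 h(588,971)=(588*31+971)%997=256 h(389,667)=(389*31+667)%997=762 -> [249, 256, 762]
L3: h(249,256)=(249*31+256)%997=996 h(762,762)=(762*31+762)%997=456 -> [996, 456]
L4: h(996,456)=(996*31+456)%997=425 -> [425]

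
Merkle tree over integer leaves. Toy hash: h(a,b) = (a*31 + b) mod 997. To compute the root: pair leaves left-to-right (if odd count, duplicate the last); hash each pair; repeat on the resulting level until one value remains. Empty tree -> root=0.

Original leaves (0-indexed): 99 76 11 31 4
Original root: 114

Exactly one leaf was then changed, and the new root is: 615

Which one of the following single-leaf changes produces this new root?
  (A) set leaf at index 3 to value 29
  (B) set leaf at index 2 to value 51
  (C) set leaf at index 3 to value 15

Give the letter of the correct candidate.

Original leaves: [99, 76, 11, 31, 4]
Target new root: 615
Try each candidate change and compute the resulting root:
Candidate A: set leaf[3] = 29 -> leaves = [99, 76, 11, 29, 4]
  L0: [99, 76, 11, 29, 4]
  L1: h(99,76)=(99*31+76)%997=154 h(11,29)=(11*31+29)%997=370 h(4,4)=(4*31+4)%997=128 -> [154, 370, 128]
  L2: h(154,370)=(154*31+370)%997=159 h(128,128)=(128*31+128)%997=108 -> [159, 108]
  L3: h(159,108)=(159*31+108)%997=52 -> [52]
  root = 52 != target 615
Candidate B: set leaf[2] = 51 -> leaves = [99, 76, 51, 31, 4]
  L0: [99, 76, 51, 31, 4]
  L1: h(99,76)=(99*31+76)%997=154 h(51,31)=(51*31+31)%997=615 h(4,4)=(4*31+4)%997=128 -> [154, 615, 128]
  L2: h(154,615)=(154*31+615)%997=404 h(128,128)=(128*31+128)%997=108 -> [404, 108]
  L3: h(404,108)=(404*31+108)%997=668 -> [668]
  root = 668 != target 615
Candidate C: set leaf[3] = 15 -> leaves = [99, 76, 11, 15, 4]
  L0: [99, 76, 11, 15, 4]
  L1: h(99,76)=(99*31+76)%997=154 h(11,15)=(11*31+15)%997=356 h(4,4)=(4*31+4)%997=128 -> [154, 356, 128]
  L2: h(154,356)=(154*31+356)%997=145 h(128,128)=(128*31+128)%997=108 -> [145, 108]
  L3: h(145,108)=(145*31+108)%997=615 -> [615]
  root = 615 == target 615  ** MATCH **
Candidate C produces the target root.

Answer: C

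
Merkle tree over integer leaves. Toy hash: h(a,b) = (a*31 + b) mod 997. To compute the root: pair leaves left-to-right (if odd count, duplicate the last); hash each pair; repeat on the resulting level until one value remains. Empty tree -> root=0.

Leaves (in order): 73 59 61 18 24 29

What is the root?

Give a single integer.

L0: [73, 59, 61, 18, 24, 29]
L1: h(73,59)=(73*31+59)%997=328 h(61,18)=(61*31+18)%997=912 h(24,29)=(24*31+29)%997=773 -> [328, 912, 773]
L2: h(328,912)=(328*31+912)%997=113 h(773,773)=(773*31+773)%997=808 -> [113, 808]
L3: h(113,808)=(113*31+808)%997=323 -> [323]

Answer: 323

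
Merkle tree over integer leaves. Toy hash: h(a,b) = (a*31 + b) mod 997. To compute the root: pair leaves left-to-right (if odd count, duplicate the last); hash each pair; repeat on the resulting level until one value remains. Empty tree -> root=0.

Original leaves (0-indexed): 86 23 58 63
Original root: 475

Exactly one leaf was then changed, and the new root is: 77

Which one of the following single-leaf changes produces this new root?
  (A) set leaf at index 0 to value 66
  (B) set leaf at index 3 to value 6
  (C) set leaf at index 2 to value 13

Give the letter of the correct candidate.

Answer: C

Derivation:
Original leaves: [86, 23, 58, 63]
Target new root: 77
Try each candidate change and compute the resulting root:
Candidate A: set leaf[0] = 66 -> leaves = [66, 23, 58, 63]
  L0: [66, 23, 58, 63]
  L1: h(66,23)=(66*31+23)%997=75 h(58,63)=(58*31+63)%997=864 -> [75, 864]
  L2: h(75,864)=(75*31+864)%997=198 -> [198]
  root = 198 != target 77
Candidate B: set leaf[3] = 6 -> leaves = [86, 23, 58, 6]
  L0: [86, 23, 58, 6]
  L1: h(86,23)=(86*31+23)%997=695 h(58,6)=(58*31+6)%997=807 -> [695, 807]
  L2: h(695,807)=(695*31+807)%997=418 -> [418]
  root = 418 != target 77
Candidate C: set leaf[2] = 13 -> leaves = [86, 23, 13, 63]
  L0: [86, 23, 13, 63]
  L1: h(86,23)=(86*31+23)%997=695 h(13,63)=(13*31+63)%997=466 -> [695, 466]
  L2: h(695,466)=(695*31+466)%997=77 -> [77]
  root = 77 == target 77  ** MATCH **
Candidate C produces the target root.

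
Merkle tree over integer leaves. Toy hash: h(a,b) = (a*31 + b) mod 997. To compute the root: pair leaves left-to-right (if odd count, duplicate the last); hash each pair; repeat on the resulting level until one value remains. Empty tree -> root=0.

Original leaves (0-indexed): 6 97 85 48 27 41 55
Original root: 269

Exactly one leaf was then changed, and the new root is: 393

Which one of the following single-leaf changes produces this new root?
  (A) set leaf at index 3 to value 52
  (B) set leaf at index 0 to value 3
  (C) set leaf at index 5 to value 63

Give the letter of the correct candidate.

Answer: A

Derivation:
Original leaves: [6, 97, 85, 48, 27, 41, 55]
Target new root: 393
Try each candidate change and compute the resulting root:
Candidate A: set leaf[3] = 52 -> leaves = [6, 97, 85, 52, 27, 41, 55]
  L0: [6, 97, 85, 52, 27, 41, 55]
  L1: h(6,97)=(6*31+97)%997=283 h(85,52)=(85*31+52)%997=693 h(27,41)=(27*31+41)%997=878 h(55,55)=(55*31+55)%997=763 -> [283, 693, 878, 763]
  L2: h(283,693)=(283*31+693)%997=493 h(878,763)=(878*31+763)%997=65 -> [493, 65]
  L3: h(493,65)=(493*31+65)%997=393 -> [393]
  root = 393 == target 393  ** MATCH **
Candidate B: set leaf[0] = 3 -> leaves = [3, 97, 85, 48, 27, 41, 55]
  L0: [3, 97, 85, 48, 27, 41, 55]
  L1: h(3,97)=(3*31+97)%997=190 h(85,48)=(85*31+48)%997=689 h(27,41)=(27*31+41)%997=878 h(55,55)=(55*31+55)%997=763 -> [190, 689, 878, 763]
  L2: h(190,689)=(190*31+689)%997=597 h(878,763)=(878*31+763)%997=65 -> [597, 65]
  L3: h(597,65)=(597*31+65)%997=626 -> [626]
  root = 626 != target 393
Candidate C: set leaf[5] = 63 -> leaves = [6, 97, 85, 48, 27, 63, 55]
  L0: [6, 97, 85, 48, 27, 63, 55]
  L1: h(6,97)=(6*31+97)%997=283 h(85,48)=(85*31+48)%997=689 h(27,63)=(27*31+63)%997=900 h(55,55)=(55*31+55)%997=763 -> [283, 689, 900, 763]
  L2: h(283,689)=(283*31+689)%997=489 h(900,763)=(900*31+763)%997=747 -> [489, 747]
  L3: h(489,747)=(489*31+747)%997=951 -> [951]
  root = 951 != target 393
Candidate A produces the target root.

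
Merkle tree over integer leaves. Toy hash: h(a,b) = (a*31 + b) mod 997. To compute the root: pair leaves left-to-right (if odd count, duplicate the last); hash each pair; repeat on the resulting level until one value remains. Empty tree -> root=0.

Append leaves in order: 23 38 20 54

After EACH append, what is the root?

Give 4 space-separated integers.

After append 23 (leaves=[23]):
  L0: [23]
  root=23
After append 38 (leaves=[23, 38]):
  L0: [23, 38]
  L1: h(23,38)=(23*31+38)%997=751 -> [751]
  root=751
After append 20 (leaves=[23, 38, 20]):
  L0: [23, 38, 20]
  L1: h(23,38)=(23*31+38)%997=751 h(20,20)=(20*31+20)%997=640 -> [751, 640]
  L2: h(751,640)=(751*31+640)%997=990 -> [990]
  root=990
After append 54 (leaves=[23, 38, 20, 54]):
  L0: [23, 38, 20, 54]
  L1: h(23,38)=(23*31+38)%997=751 h(20,54)=(20*31+54)%997=674 -> [751, 674]
  L2: h(751,674)=(751*31+674)%997=27 -> [27]
  root=27

Answer: 23 751 990 27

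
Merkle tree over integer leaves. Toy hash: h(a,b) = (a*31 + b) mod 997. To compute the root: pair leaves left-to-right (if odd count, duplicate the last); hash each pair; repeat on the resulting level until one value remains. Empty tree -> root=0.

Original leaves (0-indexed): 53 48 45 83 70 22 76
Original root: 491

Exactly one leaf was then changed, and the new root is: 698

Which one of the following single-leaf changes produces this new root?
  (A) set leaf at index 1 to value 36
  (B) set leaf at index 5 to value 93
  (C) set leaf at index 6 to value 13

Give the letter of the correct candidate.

Answer: B

Derivation:
Original leaves: [53, 48, 45, 83, 70, 22, 76]
Target new root: 698
Try each candidate change and compute the resulting root:
Candidate A: set leaf[1] = 36 -> leaves = [53, 36, 45, 83, 70, 22, 76]
  L0: [53, 36, 45, 83, 70, 22, 76]
  L1: h(53,36)=(53*31+36)%997=682 h(45,83)=(45*31+83)%997=481 h(70,22)=(70*31+22)%997=198 h(76,76)=(76*31+76)%997=438 -> [682, 481, 198, 438]
  L2: h(682,481)=(682*31+481)%997=686 h(198,438)=(198*31+438)%997=594 -> [686, 594]
  L3: h(686,594)=(686*31+594)%997=923 -> [923]
  root = 923 != target 698
Candidate B: set leaf[5] = 93 -> leaves = [53, 48, 45, 83, 70, 93, 76]
  L0: [53, 48, 45, 83, 70, 93, 76]
  L1: h(53,48)=(53*31+48)%997=694 h(45,83)=(45*31+83)%997=481 h(70,93)=(70*31+93)%997=269 h(76,76)=(76*31+76)%997=438 -> [694, 481, 269, 438]
  L2: h(694,481)=(694*31+481)%997=61 h(269,438)=(269*31+438)%997=801 -> [61, 801]
  L3: h(61,801)=(61*31+801)%997=698 -> [698]
  root = 698 == target 698  ** MATCH **
Candidate C: set leaf[6] = 13 -> leaves = [53, 48, 45, 83, 70, 22, 13]
  L0: [53, 48, 45, 83, 70, 22, 13]
  L1: h(53,48)=(53*31+48)%997=694 h(45,83)=(45*31+83)%997=481 h(70,22)=(70*31+22)%997=198 h(13,13)=(13*31+13)%997=416 -> [694, 481, 198, 416]
  L2: h(694,481)=(694*31+481)%997=61 h(198,416)=(198*31+416)%997=572 -> [61, 572]
  L3: h(61,572)=(61*31+572)%997=469 -> [469]
  root = 469 != target 698
Candidate B produces the target root.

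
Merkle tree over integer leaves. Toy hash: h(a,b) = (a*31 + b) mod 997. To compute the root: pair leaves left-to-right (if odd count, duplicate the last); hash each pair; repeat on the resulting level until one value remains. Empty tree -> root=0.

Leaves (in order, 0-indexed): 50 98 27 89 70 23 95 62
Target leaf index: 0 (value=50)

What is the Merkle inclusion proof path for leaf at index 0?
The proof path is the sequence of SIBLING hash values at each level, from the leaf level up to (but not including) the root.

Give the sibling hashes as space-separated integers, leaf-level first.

Answer: 98 926 203

Derivation:
L0 (leaves): [50, 98, 27, 89, 70, 23, 95, 62], target index=0
L1: h(50,98)=(50*31+98)%997=651 [pair 0] h(27,89)=(27*31+89)%997=926 [pair 1] h(70,23)=(70*31+23)%997=199 [pair 2] h(95,62)=(95*31+62)%997=16 [pair 3] -> [651, 926, 199, 16]
  Sibling for proof at L0: 98
L2: h(651,926)=(651*31+926)%997=170 [pair 0] h(199,16)=(199*31+16)%997=203 [pair 1] -> [170, 203]
  Sibling for proof at L1: 926
L3: h(170,203)=(170*31+203)%997=488 [pair 0] -> [488]
  Sibling for proof at L2: 203
Root: 488
Proof path (sibling hashes from leaf to root): [98, 926, 203]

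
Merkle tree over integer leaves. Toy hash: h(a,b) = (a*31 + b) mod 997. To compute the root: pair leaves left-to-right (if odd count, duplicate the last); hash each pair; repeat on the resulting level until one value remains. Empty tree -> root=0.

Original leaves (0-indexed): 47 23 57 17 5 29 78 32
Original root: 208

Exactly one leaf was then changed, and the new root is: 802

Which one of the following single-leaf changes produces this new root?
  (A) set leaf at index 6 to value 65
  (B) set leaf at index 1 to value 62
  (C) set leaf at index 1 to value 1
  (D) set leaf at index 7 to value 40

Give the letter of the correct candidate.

Answer: A

Derivation:
Original leaves: [47, 23, 57, 17, 5, 29, 78, 32]
Target new root: 802
Try each candidate change and compute the resulting root:
Candidate A: set leaf[6] = 65 -> leaves = [47, 23, 57, 17, 5, 29, 65, 32]
  L0: [47, 23, 57, 17, 5, 29, 65, 32]
  L1: h(47,23)=(47*31+23)%997=483 h(57,17)=(57*31+17)%997=787 h(5,29)=(5*31+29)%997=184 h(65,32)=(65*31+32)%997=53 -> [483, 787, 184, 53]
  L2: h(483,787)=(483*31+787)%997=805 h(184,53)=(184*31+53)%997=772 -> [805, 772]
  L3: h(805,772)=(805*31+772)%997=802 -> [802]
  root = 802 == target 802  ** MATCH **
Candidate B: set leaf[1] = 62 -> leaves = [47, 62, 57, 17, 5, 29, 78, 32]
  L0: [47, 62, 57, 17, 5, 29, 78, 32]
  L1: h(47,62)=(47*31+62)%997=522 h(57,17)=(57*31+17)%997=787 h(5,29)=(5*31+29)%997=184 h(78,32)=(78*31+32)%997=456 -> [522, 787, 184, 456]
  L2: h(522,787)=(522*31+787)%997=20 h(184,456)=(184*31+456)%997=178 -> [20, 178]
  L3: h(20,178)=(20*31+178)%997=798 -> [798]
  root = 798 != target 802
Candidate C: set leaf[1] = 1 -> leaves = [47, 1, 57, 17, 5, 29, 78, 32]
  L0: [47, 1, 57, 17, 5, 29, 78, 32]
  L1: h(47,1)=(47*31+1)%997=461 h(57,17)=(57*31+17)%997=787 h(5,29)=(5*31+29)%997=184 h(78,32)=(78*31+32)%997=456 -> [461, 787, 184, 456]
  L2: h(461,787)=(461*31+787)%997=123 h(184,456)=(184*31+456)%997=178 -> [123, 178]
  L3: h(123,178)=(123*31+178)%997=3 -> [3]
  root = 3 != target 802
Candidate D: set leaf[7] = 40 -> leaves = [47, 23, 57, 17, 5, 29, 78, 40]
  L0: [47, 23, 57, 17, 5, 29, 78, 40]
  L1: h(47,23)=(47*31+23)%997=483 h(57,17)=(57*31+17)%997=787 h(5,29)=(5*31+29)%997=184 h(78,40)=(78*31+40)%997=464 -> [483, 787, 184, 464]
  L2: h(483,787)=(483*31+787)%997=805 h(184,464)=(184*31+464)%997=186 -> [805, 186]
  L3: h(805,186)=(805*31+186)%997=216 -> [216]
  root = 216 != target 802
Candidate A produces the target root.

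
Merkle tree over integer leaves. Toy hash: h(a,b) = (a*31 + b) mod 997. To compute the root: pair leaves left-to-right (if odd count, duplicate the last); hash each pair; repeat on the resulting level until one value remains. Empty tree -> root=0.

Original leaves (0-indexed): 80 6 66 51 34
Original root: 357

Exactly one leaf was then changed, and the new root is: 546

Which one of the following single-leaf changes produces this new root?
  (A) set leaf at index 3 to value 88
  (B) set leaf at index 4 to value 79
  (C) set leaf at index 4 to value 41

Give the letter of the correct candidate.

Answer: C

Derivation:
Original leaves: [80, 6, 66, 51, 34]
Target new root: 546
Try each candidate change and compute the resulting root:
Candidate A: set leaf[3] = 88 -> leaves = [80, 6, 66, 88, 34]
  L0: [80, 6, 66, 88, 34]
  L1: h(80,6)=(80*31+6)%997=492 h(66,88)=(66*31+88)%997=140 h(34,34)=(34*31+34)%997=91 -> [492, 140, 91]
  L2: h(492,140)=(492*31+140)%997=437 h(91,91)=(91*31+91)%997=918 -> [437, 918]
  L3: h(437,918)=(437*31+918)%997=507 -> [507]
  root = 507 != target 546
Candidate B: set leaf[4] = 79 -> leaves = [80, 6, 66, 51, 79]
  L0: [80, 6, 66, 51, 79]
  L1: h(80,6)=(80*31+6)%997=492 h(66,51)=(66*31+51)%997=103 h(79,79)=(79*31+79)%997=534 -> [492, 103, 534]
  L2: h(492,103)=(492*31+103)%997=400 h(534,534)=(534*31+534)%997=139 -> [400, 139]
  L3: h(400,139)=(400*31+139)%997=575 -> [575]
  root = 575 != target 546
Candidate C: set leaf[4] = 41 -> leaves = [80, 6, 66, 51, 41]
  L0: [80, 6, 66, 51, 41]
  L1: h(80,6)=(80*31+6)%997=492 h(66,51)=(66*31+51)%997=103 h(41,41)=(41*31+41)%997=315 -> [492, 103, 315]
  L2: h(492,103)=(492*31+103)%997=400 h(315,315)=(315*31+315)%997=110 -> [400, 110]
  L3: h(400,110)=(400*31+110)%997=546 -> [546]
  root = 546 == target 546  ** MATCH **
Candidate C produces the target root.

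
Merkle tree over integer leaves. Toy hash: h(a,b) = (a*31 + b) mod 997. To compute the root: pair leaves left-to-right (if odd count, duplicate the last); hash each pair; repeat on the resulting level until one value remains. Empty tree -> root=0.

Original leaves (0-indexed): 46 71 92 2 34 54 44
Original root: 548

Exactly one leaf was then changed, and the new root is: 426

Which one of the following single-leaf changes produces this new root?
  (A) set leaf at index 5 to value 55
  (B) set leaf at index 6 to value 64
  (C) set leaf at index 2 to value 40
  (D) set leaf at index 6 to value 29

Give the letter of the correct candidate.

Original leaves: [46, 71, 92, 2, 34, 54, 44]
Target new root: 426
Try each candidate change and compute the resulting root:
Candidate A: set leaf[5] = 55 -> leaves = [46, 71, 92, 2, 34, 55, 44]
  L0: [46, 71, 92, 2, 34, 55, 44]
  L1: h(46,71)=(46*31+71)%997=500 h(92,2)=(92*31+2)%997=860 h(34,55)=(34*31+55)%997=112 h(44,44)=(44*31+44)%997=411 -> [500, 860, 112, 411]
  L2: h(500,860)=(500*31+860)%997=408 h(112,411)=(112*31+411)%997=892 -> [408, 892]
  L3: h(408,892)=(408*31+892)%997=579 -> [579]
  root = 579 != target 426
Candidate B: set leaf[6] = 64 -> leaves = [46, 71, 92, 2, 34, 54, 64]
  L0: [46, 71, 92, 2, 34, 54, 64]
  L1: h(46,71)=(46*31+71)%997=500 h(92,2)=(92*31+2)%997=860 h(34,54)=(34*31+54)%997=111 h(64,64)=(64*31+64)%997=54 -> [500, 860, 111, 54]
  L2: h(500,860)=(500*31+860)%997=408 h(111,54)=(111*31+54)%997=504 -> [408, 504]
  L3: h(408,504)=(408*31+504)%997=191 -> [191]
  root = 191 != target 426
Candidate C: set leaf[2] = 40 -> leaves = [46, 71, 40, 2, 34, 54, 44]
  L0: [46, 71, 40, 2, 34, 54, 44]
  L1: h(46,71)=(46*31+71)%997=500 h(40,2)=(40*31+2)%997=245 h(34,54)=(34*31+54)%997=111 h(44,44)=(44*31+44)%997=411 -> [500, 245, 111, 411]
  L2: h(500,245)=(500*31+245)%997=790 h(111,411)=(111*31+411)%997=861 -> [790, 861]
  L3: h(790,861)=(790*31+861)%997=426 -> [426]
  root = 426 == target 426  ** MATCH **
Candidate D: set leaf[6] = 29 -> leaves = [46, 71, 92, 2, 34, 54, 29]
  L0: [46, 71, 92, 2, 34, 54, 29]
  L1: h(46,71)=(46*31+71)%997=500 h(92,2)=(92*31+2)%997=860 h(34,54)=(34*31+54)%997=111 h(29,29)=(29*31+29)%997=928 -> [500, 860, 111, 928]
  L2: h(500,860)=(500*31+860)%997=408 h(111,928)=(111*31+928)%997=381 -> [408, 381]
  L3: h(408,381)=(408*31+381)%997=68 -> [68]
  root = 68 != target 426
Candidate C produces the target root.

Answer: C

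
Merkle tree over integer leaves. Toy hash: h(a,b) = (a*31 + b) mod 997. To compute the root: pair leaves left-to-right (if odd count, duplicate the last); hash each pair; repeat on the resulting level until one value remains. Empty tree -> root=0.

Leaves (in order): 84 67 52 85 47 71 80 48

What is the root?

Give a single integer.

L0: [84, 67, 52, 85, 47, 71, 80, 48]
L1: h(84,67)=(84*31+67)%997=677 h(52,85)=(52*31+85)%997=700 h(47,71)=(47*31+71)%997=531 h(80,48)=(80*31+48)%997=534 -> [677, 700, 531, 534]
L2: h(677,700)=(677*31+700)%997=750 h(531,534)=(531*31+534)%997=46 -> [750, 46]
L3: h(750,46)=(750*31+46)%997=365 -> [365]

Answer: 365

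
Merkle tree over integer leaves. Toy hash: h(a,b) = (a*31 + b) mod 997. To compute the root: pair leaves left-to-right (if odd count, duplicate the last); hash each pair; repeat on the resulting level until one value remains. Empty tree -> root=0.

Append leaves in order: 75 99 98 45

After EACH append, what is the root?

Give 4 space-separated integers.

After append 75 (leaves=[75]):
  L0: [75]
  root=75
After append 99 (leaves=[75, 99]):
  L0: [75, 99]
  L1: h(75,99)=(75*31+99)%997=430 -> [430]
  root=430
After append 98 (leaves=[75, 99, 98]):
  L0: [75, 99, 98]
  L1: h(75,99)=(75*31+99)%997=430 h(98,98)=(98*31+98)%997=145 -> [430, 145]
  L2: h(430,145)=(430*31+145)%997=514 -> [514]
  root=514
After append 45 (leaves=[75, 99, 98, 45]):
  L0: [75, 99, 98, 45]
  L1: h(75,99)=(75*31+99)%997=430 h(98,45)=(98*31+45)%997=92 -> [430, 92]
  L2: h(430,92)=(430*31+92)%997=461 -> [461]
  root=461

Answer: 75 430 514 461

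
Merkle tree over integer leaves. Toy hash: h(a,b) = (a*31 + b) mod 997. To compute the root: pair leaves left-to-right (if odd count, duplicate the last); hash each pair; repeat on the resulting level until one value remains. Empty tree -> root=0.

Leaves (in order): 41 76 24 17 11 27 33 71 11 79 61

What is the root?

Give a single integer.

L0: [41, 76, 24, 17, 11, 27, 33, 71, 11, 79, 61]
L1: h(41,76)=(41*31+76)%997=350 h(24,17)=(24*31+17)%997=761 h(11,27)=(11*31+27)%997=368 h(33,71)=(33*31+71)%997=97 h(11,79)=(11*31+79)%997=420 h(61,61)=(61*31+61)%997=955 -> [350, 761, 368, 97, 420, 955]
L2: h(350,761)=(350*31+761)%997=644 h(368,97)=(368*31+97)%997=538 h(420,955)=(420*31+955)%997=17 -> [644, 538, 17]
L3: h(644,538)=(644*31+538)%997=562 h(17,17)=(17*31+17)%997=544 -> [562, 544]
L4: h(562,544)=(562*31+544)%997=20 -> [20]

Answer: 20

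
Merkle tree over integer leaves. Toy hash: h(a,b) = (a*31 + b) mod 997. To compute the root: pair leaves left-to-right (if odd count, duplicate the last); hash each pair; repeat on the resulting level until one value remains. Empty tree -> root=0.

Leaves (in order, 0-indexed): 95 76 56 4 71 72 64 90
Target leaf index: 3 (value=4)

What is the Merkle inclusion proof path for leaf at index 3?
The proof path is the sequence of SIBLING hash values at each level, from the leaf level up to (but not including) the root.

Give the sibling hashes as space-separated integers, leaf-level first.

Answer: 56 30 753

Derivation:
L0 (leaves): [95, 76, 56, 4, 71, 72, 64, 90], target index=3
L1: h(95,76)=(95*31+76)%997=30 [pair 0] h(56,4)=(56*31+4)%997=743 [pair 1] h(71,72)=(71*31+72)%997=279 [pair 2] h(64,90)=(64*31+90)%997=80 [pair 3] -> [30, 743, 279, 80]
  Sibling for proof at L0: 56
L2: h(30,743)=(30*31+743)%997=676 [pair 0] h(279,80)=(279*31+80)%997=753 [pair 1] -> [676, 753]
  Sibling for proof at L1: 30
L3: h(676,753)=(676*31+753)%997=772 [pair 0] -> [772]
  Sibling for proof at L2: 753
Root: 772
Proof path (sibling hashes from leaf to root): [56, 30, 753]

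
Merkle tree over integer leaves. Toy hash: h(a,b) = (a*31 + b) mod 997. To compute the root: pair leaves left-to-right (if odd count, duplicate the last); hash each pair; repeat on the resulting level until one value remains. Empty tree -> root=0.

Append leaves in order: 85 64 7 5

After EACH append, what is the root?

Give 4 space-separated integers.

Answer: 85 705 145 143

Derivation:
After append 85 (leaves=[85]):
  L0: [85]
  root=85
After append 64 (leaves=[85, 64]):
  L0: [85, 64]
  L1: h(85,64)=(85*31+64)%997=705 -> [705]
  root=705
After append 7 (leaves=[85, 64, 7]):
  L0: [85, 64, 7]
  L1: h(85,64)=(85*31+64)%997=705 h(7,7)=(7*31+7)%997=224 -> [705, 224]
  L2: h(705,224)=(705*31+224)%997=145 -> [145]
  root=145
After append 5 (leaves=[85, 64, 7, 5]):
  L0: [85, 64, 7, 5]
  L1: h(85,64)=(85*31+64)%997=705 h(7,5)=(7*31+5)%997=222 -> [705, 222]
  L2: h(705,222)=(705*31+222)%997=143 -> [143]
  root=143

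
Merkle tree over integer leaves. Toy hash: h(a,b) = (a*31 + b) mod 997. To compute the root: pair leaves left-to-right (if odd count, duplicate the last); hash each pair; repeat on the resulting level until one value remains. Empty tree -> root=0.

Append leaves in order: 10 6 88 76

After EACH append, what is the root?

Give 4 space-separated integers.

After append 10 (leaves=[10]):
  L0: [10]
  root=10
After append 6 (leaves=[10, 6]):
  L0: [10, 6]
  L1: h(10,6)=(10*31+6)%997=316 -> [316]
  root=316
After append 88 (leaves=[10, 6, 88]):
  L0: [10, 6, 88]
  L1: h(10,6)=(10*31+6)%997=316 h(88,88)=(88*31+88)%997=822 -> [316, 822]
  L2: h(316,822)=(316*31+822)%997=648 -> [648]
  root=648
After append 76 (leaves=[10, 6, 88, 76]):
  L0: [10, 6, 88, 76]
  L1: h(10,6)=(10*31+6)%997=316 h(88,76)=(88*31+76)%997=810 -> [316, 810]
  L2: h(316,810)=(316*31+810)%997=636 -> [636]
  root=636

Answer: 10 316 648 636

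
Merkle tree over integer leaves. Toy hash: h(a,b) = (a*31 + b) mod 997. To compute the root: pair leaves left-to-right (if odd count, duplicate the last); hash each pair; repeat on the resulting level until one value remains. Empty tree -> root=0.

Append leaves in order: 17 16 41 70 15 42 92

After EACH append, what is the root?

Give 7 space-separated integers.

Answer: 17 543 199 228 494 361 804

Derivation:
After append 17 (leaves=[17]):
  L0: [17]
  root=17
After append 16 (leaves=[17, 16]):
  L0: [17, 16]
  L1: h(17,16)=(17*31+16)%997=543 -> [543]
  root=543
After append 41 (leaves=[17, 16, 41]):
  L0: [17, 16, 41]
  L1: h(17,16)=(17*31+16)%997=543 h(41,41)=(41*31+41)%997=315 -> [543, 315]
  L2: h(543,315)=(543*31+315)%997=199 -> [199]
  root=199
After append 70 (leaves=[17, 16, 41, 70]):
  L0: [17, 16, 41, 70]
  L1: h(17,16)=(17*31+16)%997=543 h(41,70)=(41*31+70)%997=344 -> [543, 344]
  L2: h(543,344)=(543*31+344)%997=228 -> [228]
  root=228
After append 15 (leaves=[17, 16, 41, 70, 15]):
  L0: [17, 16, 41, 70, 15]
  L1: h(17,16)=(17*31+16)%997=543 h(41,70)=(41*31+70)%997=344 h(15,15)=(15*31+15)%997=480 -> [543, 344, 480]
  L2: h(543,344)=(543*31+344)%997=228 h(480,480)=(480*31+480)%997=405 -> [228, 405]
  L3: h(228,405)=(228*31+405)%997=494 -> [494]
  root=494
After append 42 (leaves=[17, 16, 41, 70, 15, 42]):
  L0: [17, 16, 41, 70, 15, 42]
  L1: h(17,16)=(17*31+16)%997=543 h(41,70)=(41*31+70)%997=344 h(15,42)=(15*31+42)%997=507 -> [543, 344, 507]
  L2: h(543,344)=(543*31+344)%997=228 h(507,507)=(507*31+507)%997=272 -> [228, 272]
  L3: h(228,272)=(228*31+272)%997=361 -> [361]
  root=361
After append 92 (leaves=[17, 16, 41, 70, 15, 42, 92]):
  L0: [17, 16, 41, 70, 15, 42, 92]
  L1: h(17,16)=(17*31+16)%997=543 h(41,70)=(41*31+70)%997=344 h(15,42)=(15*31+42)%997=507 h(92,92)=(92*31+92)%997=950 -> [543, 344, 507, 950]
  L2: h(543,344)=(543*31+344)%997=228 h(507,950)=(507*31+950)%997=715 -> [228, 715]
  L3: h(228,715)=(228*31+715)%997=804 -> [804]
  root=804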